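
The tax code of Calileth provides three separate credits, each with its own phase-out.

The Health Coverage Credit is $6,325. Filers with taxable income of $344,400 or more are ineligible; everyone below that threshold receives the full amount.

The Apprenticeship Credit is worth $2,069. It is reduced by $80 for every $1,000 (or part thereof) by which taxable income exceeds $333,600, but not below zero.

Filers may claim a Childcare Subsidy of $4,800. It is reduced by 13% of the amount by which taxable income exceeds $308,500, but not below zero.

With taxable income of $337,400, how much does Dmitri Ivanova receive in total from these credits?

Health Coverage Credit: $337,400 is below the $344,400 cutoff, so the full $6,325 applies.
Apprenticeship Credit: income exceeds $333,600 by $3,800, which is 4 full-or-partial $1,000 increments; reduction = 4 × $80 = $320, leaving $1,749.
Childcare Subsidy: 13% of the $28,900 excess over $308,500 is $3,757; credit = $4,800 − $3,757 = $1,043.
Total: $6,325 + $1,749 + $1,043 = $9,117.

$9,117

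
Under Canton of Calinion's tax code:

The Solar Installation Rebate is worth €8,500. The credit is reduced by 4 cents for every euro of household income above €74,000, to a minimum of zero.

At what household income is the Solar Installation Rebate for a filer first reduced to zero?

The credit falls by 4% of each euro above €74,000, so it reaches zero when the excess is €8,500 / 4% = €212,500: income = €74,000 + €212,500 = €286,500.

€286,500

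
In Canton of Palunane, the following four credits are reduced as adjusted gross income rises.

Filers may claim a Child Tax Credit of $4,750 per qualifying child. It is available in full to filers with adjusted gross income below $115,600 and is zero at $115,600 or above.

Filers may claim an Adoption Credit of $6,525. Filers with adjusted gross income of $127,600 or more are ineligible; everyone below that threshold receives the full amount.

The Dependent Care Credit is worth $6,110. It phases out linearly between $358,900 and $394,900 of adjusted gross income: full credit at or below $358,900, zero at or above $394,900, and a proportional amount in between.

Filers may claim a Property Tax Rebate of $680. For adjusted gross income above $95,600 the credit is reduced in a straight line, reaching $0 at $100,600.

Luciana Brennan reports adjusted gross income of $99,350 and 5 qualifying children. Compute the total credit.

Child Tax Credit: base = 5 × $4,750 = $23,750. $99,350 is below the $115,600 cutoff, so the full $23,750 applies.
Adoption Credit: $99,350 is below the $127,600 cutoff, so the full $6,525 applies.
Dependent Care Credit: $99,350 is at or below the $358,900 threshold, so the full $6,110 applies.
Property Tax Rebate: $99,350 is $3,750 into a $5,000 phase-out range, leaving 1,250/5,000 of the credit: $680 × 1,250/5,000 = $170.
Total: $23,750 + $6,525 + $6,110 + $170 = $36,555.

$36,555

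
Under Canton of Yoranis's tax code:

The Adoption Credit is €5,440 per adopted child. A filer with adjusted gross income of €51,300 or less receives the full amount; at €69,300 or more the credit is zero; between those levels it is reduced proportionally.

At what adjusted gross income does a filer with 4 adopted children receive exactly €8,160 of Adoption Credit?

Full credit = 4 × €5,440 = €21,760.
€8,160 is 8,160/21,760 of the full €21,760, so 13,600/21,760 of the €18,000 range has been used: income = €51,300 + €18,000 × 13,600/21,760 = €62,550.

€62,550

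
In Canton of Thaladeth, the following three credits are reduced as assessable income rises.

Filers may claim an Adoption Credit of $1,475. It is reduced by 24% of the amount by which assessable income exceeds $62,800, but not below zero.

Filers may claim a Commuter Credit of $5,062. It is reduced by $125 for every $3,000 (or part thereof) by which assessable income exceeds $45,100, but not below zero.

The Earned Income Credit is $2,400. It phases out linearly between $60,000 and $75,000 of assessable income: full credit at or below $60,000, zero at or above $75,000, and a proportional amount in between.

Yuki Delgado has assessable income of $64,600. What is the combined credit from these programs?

$6,894

Adoption Credit: 24% of the $1,800 excess over $62,800 is $432; credit = $1,475 − $432 = $1,043.
Commuter Credit: income exceeds $45,100 by $19,500, which is 7 full-or-partial $3,000 increments; reduction = 7 × $125 = $875, leaving $4,187.
Earned Income Credit: $64,600 is $4,600 into a $15,000 phase-out range, leaving 10,400/15,000 of the credit: $2,400 × 10,400/15,000 = $1,664.
Total: $1,043 + $4,187 + $1,664 = $6,894.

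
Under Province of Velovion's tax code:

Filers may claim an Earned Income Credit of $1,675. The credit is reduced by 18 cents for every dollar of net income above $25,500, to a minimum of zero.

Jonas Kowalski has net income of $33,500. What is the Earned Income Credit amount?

$235

Earned Income Credit: 18% of the $8,000 excess over $25,500 is $1,440; credit = $1,675 − $1,440 = $235.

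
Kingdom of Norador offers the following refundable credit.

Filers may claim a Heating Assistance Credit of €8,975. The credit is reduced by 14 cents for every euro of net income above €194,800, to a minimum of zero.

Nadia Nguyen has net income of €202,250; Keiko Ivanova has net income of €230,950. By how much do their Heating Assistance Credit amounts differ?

€4,018

Nadia (€202,250): Heating Assistance Credit: 14% of the €7,450 excess over €194,800 is €1,043; credit = €8,975 − €1,043 = €7,932.
Keiko (€230,950): Heating Assistance Credit: 14% of the €36,150 excess over €194,800 is €5,061; credit = €8,975 − €5,061 = €3,914.
Difference: |€7,932 − €3,914| = €4,018.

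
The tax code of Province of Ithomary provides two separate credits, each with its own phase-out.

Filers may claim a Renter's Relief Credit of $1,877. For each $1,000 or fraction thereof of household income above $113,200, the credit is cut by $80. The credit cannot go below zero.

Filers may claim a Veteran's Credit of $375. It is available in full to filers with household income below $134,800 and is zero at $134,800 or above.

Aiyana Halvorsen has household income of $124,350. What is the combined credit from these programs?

Renter's Relief Credit: income exceeds $113,200 by $11,150, which is 12 full-or-partial $1,000 increments; reduction = 12 × $80 = $960, leaving $917.
Veteran's Credit: $124,350 is below the $134,800 cutoff, so the full $375 applies.
Total: $917 + $375 = $1,292.

$1,292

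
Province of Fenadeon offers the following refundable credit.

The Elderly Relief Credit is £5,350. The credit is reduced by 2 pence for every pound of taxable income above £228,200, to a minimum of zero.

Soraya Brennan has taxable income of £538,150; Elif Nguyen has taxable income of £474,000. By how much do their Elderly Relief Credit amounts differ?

Soraya (£538,150): Elderly Relief Credit: 2% of the £309,950 excess over £228,200 is £6,199 ≥ base, so the credit is £0.
Elif (£474,000): Elderly Relief Credit: 2% of the £245,800 excess over £228,200 is £4,916; credit = £5,350 − £4,916 = £434.
Difference: |£0 − £434| = £434.

£434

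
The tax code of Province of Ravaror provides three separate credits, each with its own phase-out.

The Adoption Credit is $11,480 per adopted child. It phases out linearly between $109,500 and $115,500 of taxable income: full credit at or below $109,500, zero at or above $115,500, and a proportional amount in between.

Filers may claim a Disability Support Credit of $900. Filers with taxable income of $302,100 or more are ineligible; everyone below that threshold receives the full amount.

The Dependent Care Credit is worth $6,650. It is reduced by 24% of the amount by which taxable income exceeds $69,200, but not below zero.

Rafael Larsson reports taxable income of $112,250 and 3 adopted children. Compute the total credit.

$19,555

Adoption Credit: base = 3 × $11,480 = $34,440. $112,250 is $2,750 into a $6,000 phase-out range, leaving 3,250/6,000 of the credit: $34,440 × 3,250/6,000 = $18,655.
Disability Support Credit: $112,250 is below the $302,100 cutoff, so the full $900 applies.
Dependent Care Credit: 24% of the $43,050 excess over $69,200 is $10,332 ≥ base, so the credit is $0.
Total: $18,655 + $900 + $0 = $19,555.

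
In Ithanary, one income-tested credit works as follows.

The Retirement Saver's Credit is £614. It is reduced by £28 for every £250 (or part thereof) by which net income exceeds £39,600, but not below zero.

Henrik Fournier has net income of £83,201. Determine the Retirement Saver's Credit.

£0

Retirement Saver's Credit: income exceeds £39,600 by £43,601 → 175 increments × £28 = £4,900 ≥ base, so the credit is £0.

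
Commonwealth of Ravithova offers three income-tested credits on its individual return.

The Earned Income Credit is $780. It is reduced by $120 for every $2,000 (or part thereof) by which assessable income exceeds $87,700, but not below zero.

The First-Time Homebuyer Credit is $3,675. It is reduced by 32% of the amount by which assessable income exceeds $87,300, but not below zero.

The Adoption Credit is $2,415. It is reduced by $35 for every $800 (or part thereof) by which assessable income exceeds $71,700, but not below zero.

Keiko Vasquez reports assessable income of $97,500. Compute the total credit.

Earned Income Credit: income exceeds $87,700 by $9,800, which is 5 full-or-partial $2,000 increments; reduction = 5 × $120 = $600, leaving $180.
First-Time Homebuyer Credit: 32% of the $10,200 excess over $87,300 is $3,264; credit = $3,675 − $3,264 = $411.
Adoption Credit: income exceeds $71,700 by $25,800, which is 33 full-or-partial $800 increments; reduction = 33 × $35 = $1,155, leaving $1,260.
Total: $180 + $411 + $1,260 = $1,851.

$1,851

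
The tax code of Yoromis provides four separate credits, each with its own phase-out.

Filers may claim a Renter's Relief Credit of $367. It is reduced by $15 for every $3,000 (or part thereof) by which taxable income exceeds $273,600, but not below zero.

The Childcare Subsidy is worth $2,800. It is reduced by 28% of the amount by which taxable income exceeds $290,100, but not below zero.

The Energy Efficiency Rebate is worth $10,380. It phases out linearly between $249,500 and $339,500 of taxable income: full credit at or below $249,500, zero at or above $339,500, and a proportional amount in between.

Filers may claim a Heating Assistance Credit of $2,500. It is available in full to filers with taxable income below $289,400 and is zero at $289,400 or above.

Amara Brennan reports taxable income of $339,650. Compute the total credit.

Renter's Relief Credit: income exceeds $273,600 by $66,050, which is 23 full-or-partial $3,000 increments; reduction = 23 × $15 = $345, leaving $22.
Childcare Subsidy: 28% of the $49,550 excess over $290,100 is $13,874 ≥ base, so the credit is $0.
Energy Efficiency Rebate: $339,650 is at or above $339,500, so the credit is $0.
Heating Assistance Credit: $339,650 meets or exceeds the $289,400 cutoff, so the credit is $0.
Total: $22 + $0 + $0 + $0 = $22.

$22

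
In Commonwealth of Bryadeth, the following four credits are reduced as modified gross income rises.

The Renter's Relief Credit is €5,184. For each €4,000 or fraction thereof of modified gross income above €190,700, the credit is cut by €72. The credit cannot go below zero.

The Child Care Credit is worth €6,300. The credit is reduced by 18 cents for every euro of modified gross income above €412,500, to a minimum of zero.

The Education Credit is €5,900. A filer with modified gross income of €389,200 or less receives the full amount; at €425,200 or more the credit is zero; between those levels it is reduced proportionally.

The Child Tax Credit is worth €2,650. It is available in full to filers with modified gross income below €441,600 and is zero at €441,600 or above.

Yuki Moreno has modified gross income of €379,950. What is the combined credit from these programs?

€16,578

Renter's Relief Credit: income exceeds €190,700 by €189,250, which is 48 full-or-partial €4,000 increments; reduction = 48 × €72 = €3,456, leaving €1,728.
Child Care Credit: €379,950 is at or below the €412,500 threshold, so the full €6,300 applies.
Education Credit: €379,950 is at or below the €389,200 threshold, so the full €5,900 applies.
Child Tax Credit: €379,950 is below the €441,600 cutoff, so the full €2,650 applies.
Total: €1,728 + €6,300 + €5,900 + €2,650 = €16,578.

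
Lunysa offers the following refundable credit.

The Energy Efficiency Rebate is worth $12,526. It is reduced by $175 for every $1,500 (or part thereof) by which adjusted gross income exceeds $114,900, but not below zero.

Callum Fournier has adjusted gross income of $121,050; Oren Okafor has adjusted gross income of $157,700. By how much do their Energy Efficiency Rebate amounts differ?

Callum ($121,050): Energy Efficiency Rebate: income exceeds $114,900 by $6,150, which is 5 full-or-partial $1,500 increments; reduction = 5 × $175 = $875, leaving $11,651.
Oren ($157,700): Energy Efficiency Rebate: income exceeds $114,900 by $42,800, which is 29 full-or-partial $1,500 increments; reduction = 29 × $175 = $5,075, leaving $7,451.
Difference: |$11,651 − $7,451| = $4,200.

$4,200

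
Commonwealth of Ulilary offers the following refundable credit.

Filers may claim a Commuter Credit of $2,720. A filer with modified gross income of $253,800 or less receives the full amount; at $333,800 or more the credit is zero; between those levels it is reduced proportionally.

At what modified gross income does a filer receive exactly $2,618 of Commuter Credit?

$2,618 is 2,618/2,720 of the full $2,720, so 102/2,720 of the $80,000 range has been used: income = $253,800 + $80,000 × 102/2,720 = $256,800.

$256,800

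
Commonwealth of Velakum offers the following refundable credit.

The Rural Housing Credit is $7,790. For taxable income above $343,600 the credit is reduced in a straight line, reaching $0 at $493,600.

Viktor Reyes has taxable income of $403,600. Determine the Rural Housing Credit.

$4,674

Rural Housing Credit: $403,600 is $60,000 into a $150,000 phase-out range, leaving 90,000/150,000 of the credit: $7,790 × 90,000/150,000 = $4,674.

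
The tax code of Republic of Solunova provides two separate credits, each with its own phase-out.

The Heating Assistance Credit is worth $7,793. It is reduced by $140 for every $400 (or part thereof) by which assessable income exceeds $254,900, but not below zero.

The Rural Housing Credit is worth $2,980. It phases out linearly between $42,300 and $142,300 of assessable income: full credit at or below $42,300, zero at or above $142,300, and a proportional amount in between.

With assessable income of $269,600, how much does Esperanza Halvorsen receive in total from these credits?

Heating Assistance Credit: income exceeds $254,900 by $14,700, which is 37 full-or-partial $400 increments; reduction = 37 × $140 = $5,180, leaving $2,613.
Rural Housing Credit: $269,600 is at or above $142,300, so the credit is $0.
Total: $2,613 + $0 = $2,613.

$2,613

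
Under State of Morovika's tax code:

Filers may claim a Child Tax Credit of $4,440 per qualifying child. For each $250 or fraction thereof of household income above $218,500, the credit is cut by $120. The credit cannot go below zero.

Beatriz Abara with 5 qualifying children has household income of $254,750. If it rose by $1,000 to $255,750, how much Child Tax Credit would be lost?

$480

At $254,750 — base = 5 × $4,440 = $22,200. income exceeds $218,500 by $36,250, which is 145 full-or-partial $250 increments; reduction = 145 × $120 = $17,400, leaving $4,800.
At $255,750 — base = 5 × $4,440 = $22,200. income exceeds $218,500 by $37,250, which is 149 full-or-partial $250 increments; reduction = 149 × $120 = $17,880, leaving $4,320.
Lost: $4,800 − $4,320 = $480.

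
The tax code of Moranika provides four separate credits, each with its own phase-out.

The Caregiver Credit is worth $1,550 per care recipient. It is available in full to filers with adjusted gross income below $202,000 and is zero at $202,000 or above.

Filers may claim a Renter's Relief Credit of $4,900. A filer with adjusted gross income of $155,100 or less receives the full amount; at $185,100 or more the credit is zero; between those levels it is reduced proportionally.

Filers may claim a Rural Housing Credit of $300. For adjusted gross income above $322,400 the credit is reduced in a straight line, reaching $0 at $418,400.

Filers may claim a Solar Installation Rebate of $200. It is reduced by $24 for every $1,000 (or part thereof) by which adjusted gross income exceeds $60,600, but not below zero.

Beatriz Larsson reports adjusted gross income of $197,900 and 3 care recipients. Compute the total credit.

$4,950

Caregiver Credit: base = 3 × $1,550 = $4,650. $197,900 is below the $202,000 cutoff, so the full $4,650 applies.
Renter's Relief Credit: $197,900 is at or above $185,100, so the credit is $0.
Rural Housing Credit: $197,900 is at or below the $322,400 threshold, so the full $300 applies.
Solar Installation Rebate: income exceeds $60,600 by $137,300 → 138 increments × $24 = $3,312 ≥ base, so the credit is $0.
Total: $4,650 + $0 + $300 + $0 = $4,950.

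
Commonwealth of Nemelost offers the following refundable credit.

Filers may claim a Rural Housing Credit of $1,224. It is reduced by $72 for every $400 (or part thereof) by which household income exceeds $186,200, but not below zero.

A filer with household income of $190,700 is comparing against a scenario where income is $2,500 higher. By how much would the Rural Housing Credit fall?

At $190,700 — income exceeds $186,200 by $4,500, which is 12 full-or-partial $400 increments; reduction = 12 × $72 = $864, leaving $360.
At $193,200 — income exceeds $186,200 by $7,000 → 18 increments × $72 = $1,296 ≥ base, so the credit is $0.
Lost: $360 − $0 = $360.

$360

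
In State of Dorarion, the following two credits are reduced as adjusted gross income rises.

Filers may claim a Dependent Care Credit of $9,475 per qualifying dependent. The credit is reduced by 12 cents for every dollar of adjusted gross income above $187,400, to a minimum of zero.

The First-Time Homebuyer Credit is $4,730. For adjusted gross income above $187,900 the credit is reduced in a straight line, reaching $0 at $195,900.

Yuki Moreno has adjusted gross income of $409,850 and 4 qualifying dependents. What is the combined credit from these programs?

$11,206

Dependent Care Credit: base = 4 × $9,475 = $37,900. 12% of the $222,450 excess over $187,400 is $26,694; credit = $37,900 − $26,694 = $11,206.
First-Time Homebuyer Credit: $409,850 is at or above $195,900, so the credit is $0.
Total: $11,206 + $0 = $11,206.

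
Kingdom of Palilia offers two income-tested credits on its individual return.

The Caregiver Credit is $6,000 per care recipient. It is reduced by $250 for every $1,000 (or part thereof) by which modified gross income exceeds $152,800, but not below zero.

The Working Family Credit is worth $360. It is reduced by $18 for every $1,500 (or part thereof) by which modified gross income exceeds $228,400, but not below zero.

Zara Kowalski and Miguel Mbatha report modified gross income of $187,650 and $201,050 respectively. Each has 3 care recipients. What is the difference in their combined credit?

$3,500

Zara ($187,650): Caregiver Credit: base = 3 × $6,000 = $18,000. income exceeds $152,800 by $34,850, which is 35 full-or-partial $1,000 increments; reduction = 35 × $250 = $8,750, leaving $9,250. Working Family Credit: $187,650 is at or below the $228,400 threshold, so the full $360 applies. total $9,250 + $360 = $9,610
Miguel ($201,050): Caregiver Credit: base = 3 × $6,000 = $18,000. income exceeds $152,800 by $48,250, which is 49 full-or-partial $1,000 increments; reduction = 49 × $250 = $12,250, leaving $5,750. Working Family Credit: $201,050 is at or below the $228,400 threshold, so the full $360 applies. total $5,750 + $360 = $6,110
Difference: |$9,610 − $6,110| = $3,500.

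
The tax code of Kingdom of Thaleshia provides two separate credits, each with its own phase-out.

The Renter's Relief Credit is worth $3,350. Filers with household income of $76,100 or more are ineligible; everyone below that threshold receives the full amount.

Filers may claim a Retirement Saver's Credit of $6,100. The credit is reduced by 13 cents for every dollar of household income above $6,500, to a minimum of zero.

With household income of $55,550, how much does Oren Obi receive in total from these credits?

Renter's Relief Credit: $55,550 is below the $76,100 cutoff, so the full $3,350 applies.
Retirement Saver's Credit: 13% of the $49,050 excess over $6,500 is $6,376.50 ≥ base, so the credit is $0.
Total: $3,350 + $0 = $3,350.

$3,350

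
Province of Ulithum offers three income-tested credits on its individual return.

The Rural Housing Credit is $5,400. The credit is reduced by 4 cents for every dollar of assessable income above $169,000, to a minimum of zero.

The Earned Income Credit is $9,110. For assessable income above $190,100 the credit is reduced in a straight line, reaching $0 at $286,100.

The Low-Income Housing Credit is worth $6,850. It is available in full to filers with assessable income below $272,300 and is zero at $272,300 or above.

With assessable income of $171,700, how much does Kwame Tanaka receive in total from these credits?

Rural Housing Credit: 4% of the $2,700 excess over $169,000 is $108; credit = $5,400 − $108 = $5,292.
Earned Income Credit: $171,700 is at or below the $190,100 threshold, so the full $9,110 applies.
Low-Income Housing Credit: $171,700 is below the $272,300 cutoff, so the full $6,850 applies.
Total: $5,292 + $9,110 + $6,850 = $21,252.

$21,252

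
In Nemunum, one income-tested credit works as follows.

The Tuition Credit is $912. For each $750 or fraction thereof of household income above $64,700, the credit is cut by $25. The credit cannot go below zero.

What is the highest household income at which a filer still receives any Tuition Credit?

$91,700

After 36 increments the reduction is 36 × $25 = $900, leaving $12; one more increment wipes it out. Increment 36 ends at excess 36 × $750 = $27,000, so the highest qualifying income is $64,700 + $27,000 = $91,700.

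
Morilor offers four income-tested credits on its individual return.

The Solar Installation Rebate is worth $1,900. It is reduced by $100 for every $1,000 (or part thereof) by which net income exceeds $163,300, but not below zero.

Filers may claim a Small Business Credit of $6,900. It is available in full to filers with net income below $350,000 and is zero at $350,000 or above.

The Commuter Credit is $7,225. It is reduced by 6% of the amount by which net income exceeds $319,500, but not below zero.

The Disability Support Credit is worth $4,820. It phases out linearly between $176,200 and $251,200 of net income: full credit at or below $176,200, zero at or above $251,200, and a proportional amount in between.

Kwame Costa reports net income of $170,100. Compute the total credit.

$20,145

Solar Installation Rebate: income exceeds $163,300 by $6,800, which is 7 full-or-partial $1,000 increments; reduction = 7 × $100 = $700, leaving $1,200.
Small Business Credit: $170,100 is below the $350,000 cutoff, so the full $6,900 applies.
Commuter Credit: $170,100 is at or below the $319,500 threshold, so the full $7,225 applies.
Disability Support Credit: $170,100 is at or below the $176,200 threshold, so the full $4,820 applies.
Total: $1,200 + $6,900 + $7,225 + $4,820 = $20,145.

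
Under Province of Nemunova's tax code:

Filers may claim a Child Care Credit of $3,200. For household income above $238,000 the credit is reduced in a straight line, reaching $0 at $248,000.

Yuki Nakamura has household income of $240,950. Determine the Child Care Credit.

Child Care Credit: $240,950 is $2,950 into a $10,000 phase-out range, leaving 7,050/10,000 of the credit: $3,200 × 7,050/10,000 = $2,256.

$2,256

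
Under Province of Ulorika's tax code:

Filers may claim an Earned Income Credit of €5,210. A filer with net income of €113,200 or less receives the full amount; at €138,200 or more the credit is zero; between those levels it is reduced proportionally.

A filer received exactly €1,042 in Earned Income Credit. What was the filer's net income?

€1,042 is 1,042/5,210 of the full €5,210, so 4,168/5,210 of the €25,000 range has been used: income = €113,200 + €25,000 × 4,168/5,210 = €133,200.

€133,200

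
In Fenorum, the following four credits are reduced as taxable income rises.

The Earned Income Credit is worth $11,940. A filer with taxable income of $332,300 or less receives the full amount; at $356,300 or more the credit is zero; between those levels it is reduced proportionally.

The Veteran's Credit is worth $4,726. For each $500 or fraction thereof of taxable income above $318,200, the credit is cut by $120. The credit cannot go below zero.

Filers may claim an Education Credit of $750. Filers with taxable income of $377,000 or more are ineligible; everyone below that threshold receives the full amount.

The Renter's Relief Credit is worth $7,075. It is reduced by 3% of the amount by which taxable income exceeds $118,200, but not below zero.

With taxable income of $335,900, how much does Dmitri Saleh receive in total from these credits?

Earned Income Credit: $335,900 is $3,600 into a $24,000 phase-out range, leaving 20,400/24,000 of the credit: $11,940 × 20,400/24,000 = $10,149.
Veteran's Credit: income exceeds $318,200 by $17,700, which is 36 full-or-partial $500 increments; reduction = 36 × $120 = $4,320, leaving $406.
Education Credit: $335,900 is below the $377,000 cutoff, so the full $750 applies.
Renter's Relief Credit: 3% of the $217,700 excess over $118,200 is $6,531; credit = $7,075 − $6,531 = $544.
Total: $10,149 + $406 + $750 + $544 = $11,849.

$11,849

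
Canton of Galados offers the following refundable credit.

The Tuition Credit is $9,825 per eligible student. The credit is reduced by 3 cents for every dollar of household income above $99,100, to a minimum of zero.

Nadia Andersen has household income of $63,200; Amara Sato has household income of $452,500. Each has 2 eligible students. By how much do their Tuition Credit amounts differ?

$10,602

Nadia ($63,200): Tuition Credit: base = 2 × $9,825 = $19,650. $63,200 is at or below the $99,100 threshold, so the full $19,650 applies.
Amara ($452,500): Tuition Credit: base = 2 × $9,825 = $19,650. 3% of the $353,400 excess over $99,100 is $10,602; credit = $19,650 − $10,602 = $9,048.
Difference: |$19,650 − $9,048| = $10,602.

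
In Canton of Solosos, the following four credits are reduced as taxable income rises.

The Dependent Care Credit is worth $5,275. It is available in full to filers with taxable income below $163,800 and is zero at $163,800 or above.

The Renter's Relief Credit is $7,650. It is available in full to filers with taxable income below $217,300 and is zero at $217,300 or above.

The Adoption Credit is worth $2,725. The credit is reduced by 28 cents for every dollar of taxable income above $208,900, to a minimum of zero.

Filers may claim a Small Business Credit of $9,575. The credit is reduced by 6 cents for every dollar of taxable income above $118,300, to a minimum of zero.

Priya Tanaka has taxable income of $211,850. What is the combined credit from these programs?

$13,511

Dependent Care Credit: $211,850 meets or exceeds the $163,800 cutoff, so the credit is $0.
Renter's Relief Credit: $211,850 is below the $217,300 cutoff, so the full $7,650 applies.
Adoption Credit: 28% of the $2,950 excess over $208,900 is $826; credit = $2,725 − $826 = $1,899.
Small Business Credit: 6% of the $93,550 excess over $118,300 is $5,613; credit = $9,575 − $5,613 = $3,962.
Total: $0 + $7,650 + $1,899 + $3,962 = $13,511.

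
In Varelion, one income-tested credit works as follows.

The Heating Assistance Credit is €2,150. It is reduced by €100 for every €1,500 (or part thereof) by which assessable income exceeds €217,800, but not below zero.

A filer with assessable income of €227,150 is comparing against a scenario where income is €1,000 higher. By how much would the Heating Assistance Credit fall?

€0

At €227,150 — income exceeds €217,800 by €9,350, which is 7 full-or-partial €1,500 increments; reduction = 7 × €100 = €700, leaving €1,450.
At €228,150 — income exceeds €217,800 by €10,350, which is 7 full-or-partial €1,500 increments; reduction = 7 × €100 = €700, leaving €1,450.
Lost: €1,450 − €1,450 = €0.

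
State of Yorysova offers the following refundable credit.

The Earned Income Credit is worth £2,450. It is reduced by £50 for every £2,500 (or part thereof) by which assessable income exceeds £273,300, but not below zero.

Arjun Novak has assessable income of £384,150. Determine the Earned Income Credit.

Earned Income Credit: income exceeds £273,300 by £110,850, which is 45 full-or-partial £2,500 increments; reduction = 45 × £50 = £2,250, leaving £200.

£200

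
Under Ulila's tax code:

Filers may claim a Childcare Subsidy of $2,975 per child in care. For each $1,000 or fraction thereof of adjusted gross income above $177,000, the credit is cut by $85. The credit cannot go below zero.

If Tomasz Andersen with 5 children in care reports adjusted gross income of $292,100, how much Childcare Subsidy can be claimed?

$5,015

Childcare Subsidy: base = 5 × $2,975 = $14,875. income exceeds $177,000 by $115,100, which is 116 full-or-partial $1,000 increments; reduction = 116 × $85 = $9,860, leaving $5,015.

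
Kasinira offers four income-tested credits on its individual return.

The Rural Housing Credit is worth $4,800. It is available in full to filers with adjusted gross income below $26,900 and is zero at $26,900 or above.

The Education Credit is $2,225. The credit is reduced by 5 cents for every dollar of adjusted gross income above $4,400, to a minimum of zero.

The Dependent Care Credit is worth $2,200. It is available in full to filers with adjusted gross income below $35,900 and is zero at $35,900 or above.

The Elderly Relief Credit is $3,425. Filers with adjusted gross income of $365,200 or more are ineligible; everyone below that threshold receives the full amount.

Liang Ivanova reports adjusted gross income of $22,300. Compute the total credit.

Rural Housing Credit: $22,300 is below the $26,900 cutoff, so the full $4,800 applies.
Education Credit: 5% of the $17,900 excess over $4,400 is $895; credit = $2,225 − $895 = $1,330.
Dependent Care Credit: $22,300 is below the $35,900 cutoff, so the full $2,200 applies.
Elderly Relief Credit: $22,300 is below the $365,200 cutoff, so the full $3,425 applies.
Total: $4,800 + $1,330 + $2,200 + $3,425 = $11,755.

$11,755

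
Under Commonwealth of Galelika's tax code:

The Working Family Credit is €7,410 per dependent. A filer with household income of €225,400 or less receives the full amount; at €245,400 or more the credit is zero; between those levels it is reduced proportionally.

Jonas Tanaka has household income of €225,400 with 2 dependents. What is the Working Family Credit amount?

€14,820

Working Family Credit: base = 2 × €7,410 = €14,820. €225,400 is at or below the €225,400 threshold, so the full €14,820 applies.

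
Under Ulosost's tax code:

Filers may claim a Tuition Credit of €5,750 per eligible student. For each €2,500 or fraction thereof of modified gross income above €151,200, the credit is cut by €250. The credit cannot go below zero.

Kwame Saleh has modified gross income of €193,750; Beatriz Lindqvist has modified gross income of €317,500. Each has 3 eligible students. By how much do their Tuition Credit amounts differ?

Kwame (€193,750): Tuition Credit: base = 3 × €5,750 = €17,250. income exceeds €151,200 by €42,550, which is 18 full-or-partial €2,500 increments; reduction = 18 × €250 = €4,500, leaving €12,750.
Beatriz (€317,500): Tuition Credit: base = 3 × €5,750 = €17,250. income exceeds €151,200 by €166,300, which is 67 full-or-partial €2,500 increments; reduction = 67 × €250 = €16,750, leaving €500.
Difference: |€12,750 − €500| = €12,250.

€12,250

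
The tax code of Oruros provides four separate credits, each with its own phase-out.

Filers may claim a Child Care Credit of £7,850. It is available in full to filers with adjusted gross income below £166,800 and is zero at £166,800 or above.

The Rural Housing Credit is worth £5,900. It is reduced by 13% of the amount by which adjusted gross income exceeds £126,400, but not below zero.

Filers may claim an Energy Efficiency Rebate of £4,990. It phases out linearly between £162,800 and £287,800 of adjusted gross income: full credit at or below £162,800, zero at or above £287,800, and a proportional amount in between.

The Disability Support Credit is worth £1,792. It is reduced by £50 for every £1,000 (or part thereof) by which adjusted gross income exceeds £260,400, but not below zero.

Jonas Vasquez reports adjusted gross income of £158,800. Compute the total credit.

£16,320

Child Care Credit: £158,800 is below the £166,800 cutoff, so the full £7,850 applies.
Rural Housing Credit: 13% of the £32,400 excess over £126,400 is £4,212; credit = £5,900 − £4,212 = £1,688.
Energy Efficiency Rebate: £158,800 is at or below the £162,800 threshold, so the full £4,990 applies.
Disability Support Credit: £158,800 is at or below the £260,400 threshold, so the full £1,792 applies.
Total: £7,850 + £1,688 + £4,990 + £1,792 = £16,320.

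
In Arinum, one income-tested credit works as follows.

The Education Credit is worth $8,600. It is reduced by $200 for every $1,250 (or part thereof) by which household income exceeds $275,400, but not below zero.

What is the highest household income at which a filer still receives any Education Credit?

$327,900

After 42 increments the reduction is 42 × $200 = $8,400, leaving $200; one more increment wipes it out. Increment 42 ends at excess 42 × $1,250 = $52,500, so the highest qualifying income is $275,400 + $52,500 = $327,900.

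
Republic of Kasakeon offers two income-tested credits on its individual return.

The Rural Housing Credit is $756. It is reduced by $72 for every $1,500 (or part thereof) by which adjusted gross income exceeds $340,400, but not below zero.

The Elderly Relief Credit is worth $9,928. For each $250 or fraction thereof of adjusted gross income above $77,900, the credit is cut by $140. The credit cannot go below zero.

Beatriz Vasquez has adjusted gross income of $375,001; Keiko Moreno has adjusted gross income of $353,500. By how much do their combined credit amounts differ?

$108

Beatriz ($375,001): Rural Housing Credit: income exceeds $340,400 by $34,601 → 24 increments × $72 = $1,728 ≥ base, so the credit is $0. Elderly Relief Credit: income exceeds $77,900 by $297,101 → 1189 increments × $140 = $166,460 ≥ base, so the credit is $0. total $0 + $0 = $0
Keiko ($353,500): Rural Housing Credit: income exceeds $340,400 by $13,100, which is 9 full-or-partial $1,500 increments; reduction = 9 × $72 = $648, leaving $108. Elderly Relief Credit: income exceeds $77,900 by $275,600 → 1103 increments × $140 = $154,420 ≥ base, so the credit is $0. total $108 + $0 = $108
Difference: |$0 − $108| = $108.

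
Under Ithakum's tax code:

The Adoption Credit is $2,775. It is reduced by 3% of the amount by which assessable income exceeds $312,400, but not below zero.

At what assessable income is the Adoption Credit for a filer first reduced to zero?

$404,900

The credit falls by 3% of each dollar above $312,400, so it reaches zero when the excess is $2,775 / 3% = $92,500: income = $312,400 + $92,500 = $404,900.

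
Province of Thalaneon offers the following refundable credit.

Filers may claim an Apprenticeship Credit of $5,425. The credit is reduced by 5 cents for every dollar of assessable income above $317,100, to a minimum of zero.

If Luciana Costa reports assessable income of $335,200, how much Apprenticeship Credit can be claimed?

Apprenticeship Credit: 5% of the $18,100 excess over $317,100 is $905; credit = $5,425 − $905 = $4,520.

$4,520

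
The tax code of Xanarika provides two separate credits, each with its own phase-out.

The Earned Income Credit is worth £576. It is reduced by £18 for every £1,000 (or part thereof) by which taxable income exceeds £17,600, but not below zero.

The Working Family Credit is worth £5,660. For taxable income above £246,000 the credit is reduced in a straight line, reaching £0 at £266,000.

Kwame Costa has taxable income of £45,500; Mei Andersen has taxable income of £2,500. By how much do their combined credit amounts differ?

£504

Kwame (£45,500): Earned Income Credit: income exceeds £17,600 by £27,900, which is 28 full-or-partial £1,000 increments; reduction = 28 × £18 = £504, leaving £72. Working Family Credit: £45,500 is at or below the £246,000 threshold, so the full £5,660 applies. total £72 + £5,660 = £5,732
Mei (£2,500): Earned Income Credit: £2,500 is at or below the £17,600 threshold, so the full £576 applies. Working Family Credit: £2,500 is at or below the £246,000 threshold, so the full £5,660 applies. total £576 + £5,660 = £6,236
Difference: |£5,732 − £6,236| = £504.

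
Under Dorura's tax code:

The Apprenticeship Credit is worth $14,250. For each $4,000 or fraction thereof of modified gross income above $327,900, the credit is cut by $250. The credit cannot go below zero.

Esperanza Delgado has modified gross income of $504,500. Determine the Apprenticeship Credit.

$3,000

Apprenticeship Credit: income exceeds $327,900 by $176,600, which is 45 full-or-partial $4,000 increments; reduction = 45 × $250 = $11,250, leaving $3,000.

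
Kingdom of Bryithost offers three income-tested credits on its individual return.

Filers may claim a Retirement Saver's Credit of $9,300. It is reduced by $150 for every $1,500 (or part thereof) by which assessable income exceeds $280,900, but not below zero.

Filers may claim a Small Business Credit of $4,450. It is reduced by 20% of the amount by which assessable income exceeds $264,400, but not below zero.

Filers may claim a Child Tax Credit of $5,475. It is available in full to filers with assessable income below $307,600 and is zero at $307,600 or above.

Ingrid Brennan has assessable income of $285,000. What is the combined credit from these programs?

Retirement Saver's Credit: income exceeds $280,900 by $4,100, which is 3 full-or-partial $1,500 increments; reduction = 3 × $150 = $450, leaving $8,850.
Small Business Credit: 20% of the $20,600 excess over $264,400 is $4,120; credit = $4,450 − $4,120 = $330.
Child Tax Credit: $285,000 is below the $307,600 cutoff, so the full $5,475 applies.
Total: $8,850 + $330 + $5,475 = $14,655.

$14,655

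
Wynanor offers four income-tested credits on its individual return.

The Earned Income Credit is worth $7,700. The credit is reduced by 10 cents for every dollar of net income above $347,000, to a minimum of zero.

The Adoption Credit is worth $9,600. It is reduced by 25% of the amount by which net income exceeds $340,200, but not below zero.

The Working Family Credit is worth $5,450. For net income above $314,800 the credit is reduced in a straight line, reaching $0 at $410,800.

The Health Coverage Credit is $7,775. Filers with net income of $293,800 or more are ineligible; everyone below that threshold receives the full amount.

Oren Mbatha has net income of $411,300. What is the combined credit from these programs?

$1,270

Earned Income Credit: 10% of the $64,300 excess over $347,000 is $6,430; credit = $7,700 − $6,430 = $1,270.
Adoption Credit: 25% of the $71,100 excess over $340,200 is $17,775 ≥ base, so the credit is $0.
Working Family Credit: $411,300 is at or above $410,800, so the credit is $0.
Health Coverage Credit: $411,300 meets or exceeds the $293,800 cutoff, so the credit is $0.
Total: $1,270 + $0 + $0 + $0 = $1,270.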